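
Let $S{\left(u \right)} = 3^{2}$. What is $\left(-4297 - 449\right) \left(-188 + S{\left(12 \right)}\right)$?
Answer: $849534$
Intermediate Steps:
$S{\left(u \right)} = 9$
$\left(-4297 - 449\right) \left(-188 + S{\left(12 \right)}\right) = \left(-4297 - 449\right) \left(-188 + 9\right) = \left(-4746\right) \left(-179\right) = 849534$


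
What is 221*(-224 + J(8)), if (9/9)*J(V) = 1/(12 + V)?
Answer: -989859/20 ≈ -49493.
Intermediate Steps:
J(V) = 1/(12 + V)
221*(-224 + J(8)) = 221*(-224 + 1/(12 + 8)) = 221*(-224 + 1/20) = 221*(-4479/20) = -989859/20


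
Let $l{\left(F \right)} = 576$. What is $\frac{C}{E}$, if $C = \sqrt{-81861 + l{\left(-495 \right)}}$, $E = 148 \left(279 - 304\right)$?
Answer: $- \frac{i \sqrt{81285}}{3700} \approx - 0.077055 i$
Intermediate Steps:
$E = -3700$ ($E = 148 \left(-25\right) = -3700$)
$C = i \sqrt{81285}$ ($C = \sqrt{-81861 + 576} = \sqrt{-81285} = i \sqrt{81285} \approx 285.11 i$)
$\frac{C}{E} = \frac{i \sqrt{81285}}{-3700} = i \sqrt{81285} \left(- \frac{1}{3700}\right) = - \frac{i \sqrt{81285}}{3700}$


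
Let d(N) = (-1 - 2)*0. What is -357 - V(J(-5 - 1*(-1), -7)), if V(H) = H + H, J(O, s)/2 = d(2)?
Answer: -357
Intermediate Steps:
d(N) = 0 (d(N) = -3*0 = 0)
J(O, s) = 0 (J(O, s) = 2*0 = 0)
V(H) = 2*H
-357 - V(J(-5 - 1*(-1), -7)) = -357 - 2*0 = -357 - 1*0 = -357 + 0 = -357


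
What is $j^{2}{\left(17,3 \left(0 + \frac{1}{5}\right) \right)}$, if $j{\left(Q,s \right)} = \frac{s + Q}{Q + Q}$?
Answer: $\frac{1936}{7225} \approx 0.26796$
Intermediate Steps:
$j{\left(Q,s \right)} = \frac{Q + s}{2 Q}$
$j^{2}{\left(17,3 \left(0 + \frac{1}{5}\right) \right)} = \left(\frac{17 + 3 \left(0 + \frac{1}{5}\right)}{2 \cdot 17}\right)^{2} = \left(\frac{1}{2} \cdot \frac{1}{17} \left(17 + 3 \left(0 + \frac{1}{5}\right)\right)\right)^{2} = \left(\frac{1}{2} \cdot \frac{1}{17} \left(17 + 3 \cdot \frac{1}{5}\right)\right)^{2} = \left(\frac{1}{2} \cdot \frac{1}{17} \left(17 + \frac{3}{5}\right)\right)^{2} = \left(\frac{1}{2} \cdot \frac{1}{17} \cdot \frac{88}{5}\right)^{2} = \left(\frac{44}{85}\right)^{2} = \frac{1936}{7225}$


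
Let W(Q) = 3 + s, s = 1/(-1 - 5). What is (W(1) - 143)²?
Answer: 707281/36 ≈ 19647.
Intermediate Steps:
s = -⅙ (s = 1/(-6) = -⅙ ≈ -0.16667)
W(Q) = 17/6 (W(Q) = 3 - ⅙ = 17/6)
(W(1) - 143)² = (17/6 - 143)² = (-841/6)² = 707281/36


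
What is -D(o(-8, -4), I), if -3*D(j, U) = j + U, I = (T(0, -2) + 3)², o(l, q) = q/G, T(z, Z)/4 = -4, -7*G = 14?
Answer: 57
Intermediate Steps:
G = -2 (G = -⅐*14 = -2)
T(z, Z) = -16 (T(z, Z) = 4*(-4) = -16)
o(l, q) = -q/2 (o(l, q) = q/(-2) = q*(-½) = -q/2)
I = 169 (I = (-16 + 3)² = (-13)² = 169)
D(j, U) = -U/3 - j/3 (D(j, U) = -(j + U)/3 = -(U + j)/3 = -U/3 - j/3)
-D(o(-8, -4), I) = -(-⅓*169 - (-1)*(-4)/6) = -(-169/3 - ⅓*2) = -(-169/3 - ⅔) = -1*(-57) = 57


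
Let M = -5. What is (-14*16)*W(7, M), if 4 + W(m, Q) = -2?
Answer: 1344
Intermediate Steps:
W(m, Q) = -6 (W(m, Q) = -4 - 2 = -6)
(-14*16)*W(7, M) = -14*16*(-6) = -224*(-6) = 1344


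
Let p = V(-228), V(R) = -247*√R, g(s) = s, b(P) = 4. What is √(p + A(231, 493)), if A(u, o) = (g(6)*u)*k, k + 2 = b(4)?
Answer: √(2772 - 494*I*√57) ≈ 60.905 - 30.618*I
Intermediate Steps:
k = 2 (k = -2 + 4 = 2)
p = -494*I*√57 ≈ -3729.6*I
A(u, o) = 12*u (A(u, o) = (6*u)*2 = 12*u)
√(p + A(231, 493)) = √(-494*I*√57 + 12*231) = √(-494*I*√57 + 2772) = √(2772 - 494*I*√57)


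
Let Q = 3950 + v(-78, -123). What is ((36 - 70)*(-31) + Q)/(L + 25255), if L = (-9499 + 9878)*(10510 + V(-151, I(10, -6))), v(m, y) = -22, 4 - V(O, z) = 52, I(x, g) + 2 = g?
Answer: 4982/3990353 ≈ 0.0012485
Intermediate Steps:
I(x, g) = -2 + g
V(O, z) = -48 (V(O, z) = 4 - 1*52 = 4 - 52 = -48)
Q = 3928 (Q = 3950 - 22 = 3928)
L = 3965098 (L = (-9499 + 9878)*(10510 - 48) = 379*10462 = 3965098)
((36 - 70)*(-31) + Q)/(L + 25255) = ((36 - 70)*(-31) + 3928)/(3965098 + 25255) = (-34*(-31) + 3928)/3990353 = (1054 + 3928)*(1/3990353) = 4982*(1/3990353) = 4982/3990353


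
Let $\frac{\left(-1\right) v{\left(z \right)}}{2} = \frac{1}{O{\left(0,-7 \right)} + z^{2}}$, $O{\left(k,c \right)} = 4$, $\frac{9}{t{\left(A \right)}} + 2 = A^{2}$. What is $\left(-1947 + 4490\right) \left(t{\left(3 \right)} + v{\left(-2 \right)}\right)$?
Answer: $\frac{73747}{28} \approx 2633.8$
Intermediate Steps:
$t{\left(A \right)} = \frac{9}{-2 + A^{2}}$
$v{\left(z \right)} = - \frac{2}{4 + z^{2}}$
$\left(-1947 + 4490\right) \left(t{\left(3 \right)} + v{\left(-2 \right)}\right) = \left(-1947 + 4490\right) \left(\frac{9}{-2 + 3^{2}} - \frac{2}{4 + \left(-2\right)^{2}}\right) = 2543 \left(\frac{9}{-2 + 9} - \frac{2}{4 + 4}\right) = 2543 \left(\frac{9}{7} - \frac{2}{8}\right) = 2543 \left(9 \cdot \frac{1}{7} - \frac{1}{4}\right) = 2543 \left(\frac{9}{7} - \frac{1}{4}\right) = 2543 \cdot \frac{29}{28} = \frac{73747}{28}$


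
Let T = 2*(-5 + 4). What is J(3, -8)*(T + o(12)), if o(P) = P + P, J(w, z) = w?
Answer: 66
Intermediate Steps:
o(P) = 2*P
T = -2 (T = 2*(-1) = -2)
J(3, -8)*(T + o(12)) = 3*(-2 + 2*12) = 3*(-2 + 24) = 3*22 = 66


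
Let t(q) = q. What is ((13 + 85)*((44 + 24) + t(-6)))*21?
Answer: 127596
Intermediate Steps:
((13 + 85)*((44 + 24) + t(-6)))*21 = ((13 + 85)*((44 + 24) - 6))*21 = (98*(68 - 6))*21 = (98*62)*21 = 6076*21 = 127596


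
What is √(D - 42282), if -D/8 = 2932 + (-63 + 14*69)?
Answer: 191*I*√2 ≈ 270.11*I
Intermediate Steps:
D = -30680 (D = -8*(2932 + (-63 + 14*69)) = -8*(2932 + (-63 + 966)) = -8*(2932 + 903) = -8*3835 = -30680)
√(D - 42282) = √(-30680 - 42282) = √(-72962) = 191*I*√2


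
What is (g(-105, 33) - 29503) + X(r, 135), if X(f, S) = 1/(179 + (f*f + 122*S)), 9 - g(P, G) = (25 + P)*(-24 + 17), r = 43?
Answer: -555938891/18498 ≈ -30054.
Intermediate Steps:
g(P, G) = 184 + 7*P (g(P, G) = 9 - (25 + P)*(-24 + 17) = 9 - (25 + P)*(-7) = 9 - (-175 - 7*P) = 9 + (175 + 7*P) = 184 + 7*P)
X(f, S) = 1/(179 + f² + 122*S) (X(f, S) = 1/(179 + (f² + 122*S)) = 1/(179 + f² + 122*S))
(g(-105, 33) - 29503) + X(r, 135) = ((184 + 7*(-105)) - 29503) + 1/(179 + 43² + 122*135) = ((184 - 735) - 29503) + 1/(179 + 1849 + 16470) = (-551 - 29503) + 1/18498 = -30054 + 1/18498 = -555938891/18498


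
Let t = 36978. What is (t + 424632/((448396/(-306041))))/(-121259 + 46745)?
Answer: 363378252/107089037 ≈ 3.3932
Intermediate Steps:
(t + 424632/((448396/(-306041))))/(-121259 + 46745) = (36978 + 424632/((448396/(-306041))))/(-121259 + 46745) = (36978 + 424632/((448396*(-1/306041))))/(-74514) = (36978 + 424632/(-448396/306041))*(-1/74514) = (36978 + 424632*(-306041/448396))*(-1/74514) = (36978 - 2499130806/8623)*(-1/74514) = -2180269512/8623*(-1/74514) = 363378252/107089037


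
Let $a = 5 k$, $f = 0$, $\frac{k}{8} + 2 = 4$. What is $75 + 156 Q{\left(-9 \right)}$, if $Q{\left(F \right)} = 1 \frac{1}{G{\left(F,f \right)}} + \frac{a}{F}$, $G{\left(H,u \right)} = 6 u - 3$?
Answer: $- \frac{4091}{3} \approx -1363.7$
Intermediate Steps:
$k = 16$ ($k = -16 + 8 \cdot 4 = -16 + 32 = 16$)
$G{\left(H,u \right)} = -3 + 6 u$
$a = 80$ ($a = 5 \cdot 16 = 80$)
$Q{\left(F \right)} = - \frac{1}{3} + \frac{80}{F}$ ($Q{\left(F \right)} = 1 \frac{1}{-3 + 6 \cdot 0} + \frac{80}{F} = 1 \frac{1}{-3 + 0} + \frac{80}{F} = 1 \frac{1}{-3} + \frac{80}{F} = 1 \left(- \frac{1}{3}\right) + \frac{80}{F} = - \frac{1}{3} + \frac{80}{F}$)
$75 + 156 Q{\left(-9 \right)} = 75 + 156 \frac{240 - -9}{3 \left(-9\right)} = 75 + 156 \cdot \frac{1}{3} \left(- \frac{1}{9}\right) \left(240 + 9\right) = 75 + 156 \cdot \frac{1}{3} \left(- \frac{1}{9}\right) 249 = 75 + 156 \left(- \frac{83}{9}\right) = 75 - \frac{4316}{3} = - \frac{4091}{3}$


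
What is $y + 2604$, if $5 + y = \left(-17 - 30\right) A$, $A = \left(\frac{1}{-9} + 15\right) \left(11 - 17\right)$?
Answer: $\frac{20393}{3} \approx 6797.7$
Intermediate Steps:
$A = - \frac{268}{3}$ ($A = \left(- \frac{1}{9} + 15\right) \left(-6\right) = \frac{134}{9} \left(-6\right) = - \frac{268}{3} \approx -89.333$)
$y = \frac{12581}{3}$ ($y = -5 + \left(-17 - 30\right) \left(- \frac{268}{3}\right) = -5 - - \frac{12596}{3} = -5 + \frac{12596}{3} = \frac{12581}{3} \approx 4193.7$)
$y + 2604 = \frac{12581}{3} + 2604 = \frac{20393}{3}$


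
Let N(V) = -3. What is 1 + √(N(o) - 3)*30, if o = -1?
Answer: 1 + 30*I*√6 ≈ 1.0 + 73.485*I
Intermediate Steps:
1 + √(N(o) - 3)*30 = 1 + √(-3 - 3)*30 = 1 + √(-6)*30 = 1 + (I*√6)*30 = 1 + 30*I*√6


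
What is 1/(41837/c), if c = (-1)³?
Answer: -1/41837 ≈ -2.3902e-5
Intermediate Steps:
c = -1
1/(41837/c) = 1/(41837/(-1)) = 1/(41837*(-1)) = 1/(-41837) = -1/41837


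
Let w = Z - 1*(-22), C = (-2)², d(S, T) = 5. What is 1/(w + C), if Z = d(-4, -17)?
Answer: 1/31 ≈ 0.032258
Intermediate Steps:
Z = 5
C = 4
w = 27 (w = 5 - 1*(-22) = 5 + 22 = 27)
1/(w + C) = 1/(27 + 4) = 1/31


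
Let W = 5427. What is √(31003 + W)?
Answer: √36430 ≈ 190.87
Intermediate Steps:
√(31003 + W) = √(31003 + 5427) = √36430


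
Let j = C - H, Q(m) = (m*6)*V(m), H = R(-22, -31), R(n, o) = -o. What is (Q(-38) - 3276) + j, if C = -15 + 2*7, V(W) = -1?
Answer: -3080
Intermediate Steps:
H = 31 (H = -1*(-31) = 31)
C = -1 (C = -15 + 14 = -1)
Q(m) = -6*m (Q(m) = (m*6)*(-1) = (6*m)*(-1) = -6*m)
j = -32 (j = -1 - 1*31 = -1 - 31 = -32)
(Q(-38) - 3276) + j = (-6*(-38) - 3276) - 32 = (228 - 3276) - 32 = -3048 - 32 = -3080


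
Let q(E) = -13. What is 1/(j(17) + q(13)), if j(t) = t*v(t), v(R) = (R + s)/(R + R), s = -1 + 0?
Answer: -⅕ ≈ -0.20000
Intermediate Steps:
s = -1
v(R) = (-1 + R)/(2*R) (v(R) = (R - 1)/(R + R) = (-1 + R)/((2*R)) = (-1 + R)*(1/(2*R)) = (-1 + R)/(2*R))
j(t) = -½ + t/2 (j(t) = t*((-1 + t)/(2*t)) = -½ + t/2)
1/(j(17) + q(13)) = 1/((-½ + (½)*17) - 13) = 1/((-½ + 17/2) - 13) = 1/(8 - 13) = 1/(-5) = -⅕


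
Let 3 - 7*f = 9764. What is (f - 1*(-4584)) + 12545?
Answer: 110142/7 ≈ 15735.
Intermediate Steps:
f = -9761/7 (f = 3/7 - ⅐*9764 = 3/7 - 9764/7 = -9761/7 ≈ -1394.4)
(f - 1*(-4584)) + 12545 = (-9761/7 - 1*(-4584)) + 12545 = (-9761/7 + 4584) + 12545 = 22327/7 + 12545 = 110142/7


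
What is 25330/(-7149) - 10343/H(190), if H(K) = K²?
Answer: -988355107/258078900 ≈ -3.8297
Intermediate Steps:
25330/(-7149) - 10343/H(190) = 25330/(-7149) - 10343/(190²) = 25330*(-1/7149) - 10343/36100 = -25330/7149 - 10343*1/36100 = -25330/7149 - 10343/36100 = -988355107/258078900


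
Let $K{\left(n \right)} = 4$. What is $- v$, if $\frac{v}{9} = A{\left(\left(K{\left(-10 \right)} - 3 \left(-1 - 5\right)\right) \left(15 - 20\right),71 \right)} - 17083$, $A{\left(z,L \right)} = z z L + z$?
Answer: $-7577163$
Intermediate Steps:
$A{\left(z,L \right)} = z + L z^{2}$ ($A{\left(z,L \right)} = z^{2} L + z = L z^{2} + z = z + L z^{2}$)
$v = 7577163$ ($v = 9 \left(\left(4 - 3 \left(-1 - 5\right)\right) \left(15 - 20\right) \left(1 + 71 \left(4 - 3 \left(-1 - 5\right)\right) \left(15 - 20\right)\right) - 17083\right) = 9 \left(\left(4 - -18\right) \left(-5\right) \left(1 + 71 \left(4 - -18\right) \left(-5\right)\right) - 17083\right) = 9 \left(\left(4 + 18\right) \left(-5\right) \left(1 + 71 \left(4 + 18\right) \left(-5\right)\right) - 17083\right) = 9 \left(22 \left(-5\right) \left(1 + 71 \cdot 22 \left(-5\right)\right) - 17083\right) = 9 \left(- 110 \left(1 + 71 \left(-110\right)\right) - 17083\right) = 9 \left(- 110 \left(1 - 7810\right) - 17083\right) = 9 \left(\left(-110\right) \left(-7809\right) - 17083\right) = 9 \left(858990 - 17083\right) = 9 \cdot 841907 = 7577163$)
$- v = \left(-1\right) 7577163 = -7577163$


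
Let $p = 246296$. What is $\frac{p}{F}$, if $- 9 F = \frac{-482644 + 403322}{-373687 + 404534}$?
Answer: $\frac{2011101012}{2333} \approx 8.6202 \cdot 10^{5}$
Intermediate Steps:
$F = \frac{79322}{277623}$ ($F = - \frac{\left(-482644 + 403322\right) \frac{1}{-373687 + 404534}}{9} = - \frac{\left(-79322\right) \frac{1}{30847}}{9} = \left(- \frac{1}{9}\right) \left(- \frac{79322}{30847}\right) = \frac{79322}{277623} \approx 0.28572$)
$\frac{p}{F} = \frac{246296}{\frac{79322}{277623}} = 246296 \cdot \frac{277623}{79322} = \frac{2011101012}{2333}$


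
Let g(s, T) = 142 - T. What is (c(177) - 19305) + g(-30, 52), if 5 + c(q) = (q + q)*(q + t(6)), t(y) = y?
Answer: 45562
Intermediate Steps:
c(q) = -5 + 2*q*(6 + q) (c(q) = -5 + (q + q)*(q + 6) = -5 + (2*q)*(6 + q) = -5 + 2*q*(6 + q))
(c(177) - 19305) + g(-30, 52) = ((-5 + 2*177² + 12*177) - 19305) + (142 - 1*52) = ((-5 + 2*31329 + 2124) - 19305) + (142 - 52) = ((-5 + 62658 + 2124) - 19305) + 90 = (64777 - 19305) + 90 = 45472 + 90 = 45562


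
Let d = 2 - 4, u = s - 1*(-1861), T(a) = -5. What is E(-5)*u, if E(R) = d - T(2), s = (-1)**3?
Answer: 5580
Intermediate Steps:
s = -1
u = 1860 (u = -1 - 1*(-1861) = -1 + 1861 = 1860)
d = -2
E(R) = 3 (E(R) = -2 - 1*(-5) = -2 + 5 = 3)
E(-5)*u = 3*1860 = 5580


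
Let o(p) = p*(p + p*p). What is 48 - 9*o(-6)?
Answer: 1668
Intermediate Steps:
o(p) = p*(p + p**2)
48 - 9*o(-6) = 48 - 9*(-6)**2*(1 - 6) = 48 - 324*(-5) = 48 - 9*(-180) = 48 + 1620 = 1668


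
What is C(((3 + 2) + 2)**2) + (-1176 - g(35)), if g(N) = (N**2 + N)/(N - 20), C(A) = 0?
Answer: -1260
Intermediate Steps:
g(N) = (N + N**2)/(-20 + N)
C(((3 + 2) + 2)**2) + (-1176 - g(35)) = 0 + (-1176 - 35*(1 + 35)/(-20 + 35)) = 0 + (-1176 - 35*36/15) = 0 + (-1176 - 1*84) = 0 + (-1176 - 84) = 0 - 1260 = -1260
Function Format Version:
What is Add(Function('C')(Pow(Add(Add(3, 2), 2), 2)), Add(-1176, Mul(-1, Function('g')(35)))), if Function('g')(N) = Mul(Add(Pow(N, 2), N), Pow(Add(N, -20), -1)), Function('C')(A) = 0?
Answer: -1260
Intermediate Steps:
Function('g')(N) = Mul(Pow(Add(-20, N), -1), Add(N, Pow(N, 2))) (Function('g')(N) = Mul(Add(N, Pow(N, 2)), Pow(Add(-20, N), -1)) = Mul(Pow(Add(-20, N), -1), Add(N, Pow(N, 2))))
Add(Function('C')(Pow(Add(Add(3, 2), 2), 2)), Add(-1176, Mul(-1, Function('g')(35)))) = Add(0, Add(-1176, Mul(-1, Mul(35, Pow(Add(-20, 35), -1), Add(1, 35))))) = Add(0, Add(-1176, Mul(-1, Mul(35, Pow(15, -1), 36)))) = Add(0, Add(-1176, Mul(-1, Mul(35, Rational(1, 15), 36)))) = Add(0, Add(-1176, Mul(-1, 84))) = Add(0, Add(-1176, -84)) = Add(0, -1260) = -1260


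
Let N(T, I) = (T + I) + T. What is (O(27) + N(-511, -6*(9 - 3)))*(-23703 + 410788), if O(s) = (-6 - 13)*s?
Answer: -608110535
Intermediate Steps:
N(T, I) = I + 2*T (N(T, I) = (I + T) + T = I + 2*T)
O(s) = -19*s
(O(27) + N(-511, -6*(9 - 3)))*(-23703 + 410788) = (-19*27 + (-6*(9 - 3) + 2*(-511)))*(-23703 + 410788) = (-513 + (-6*6 - 1022))*387085 = (-513 + (-36 - 1022))*387085 = (-513 - 1058)*387085 = -1571*387085 = -608110535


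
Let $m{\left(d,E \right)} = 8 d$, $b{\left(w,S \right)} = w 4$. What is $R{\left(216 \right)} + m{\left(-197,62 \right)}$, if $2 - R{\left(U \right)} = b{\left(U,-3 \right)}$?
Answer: $-2438$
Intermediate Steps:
$b{\left(w,S \right)} = 4 w$
$R{\left(U \right)} = 2 - 4 U$
$R{\left(216 \right)} + m{\left(-197,62 \right)} = \left(2 - 864\right) + 8 \left(-197\right) = \left(2 - 864\right) - 1576 = -862 - 1576 = -2438$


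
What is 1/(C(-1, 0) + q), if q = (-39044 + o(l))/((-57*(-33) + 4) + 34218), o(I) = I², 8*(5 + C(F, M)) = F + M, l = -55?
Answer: -288824/1768375 ≈ -0.16333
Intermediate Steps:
C(F, M) = -5 + F/8 + M/8 (C(F, M) = -5 + (F + M)/8 = -5 + (F/8 + M/8) = -5 + F/8 + M/8)
q = -36019/36103 (q = (-39044 + (-55)²)/((-57*(-33) + 4) + 34218) = (-39044 + 3025)/((1881 + 4) + 34218) = -36019/(1885 + 34218) = -36019/36103 ≈ -0.99767)
1/(C(-1, 0) + q) = 1/((-5 + (⅛)*(-1) + (⅛)*0) - 36019/36103) = 1/((-5 - ⅛ + 0) - 36019/36103) = 1/(-41/8 - 36019/36103) = 1/(-1768375/288824) = -288824/1768375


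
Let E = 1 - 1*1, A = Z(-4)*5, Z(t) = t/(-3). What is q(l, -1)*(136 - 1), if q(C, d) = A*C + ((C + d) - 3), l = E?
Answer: -540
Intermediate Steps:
Z(t) = -t/3 (Z(t) = t*(-⅓) = -t/3)
A = 20/3 (A = -⅓*(-4)*5 = (4/3)*5 = 20/3 ≈ 6.6667)
E = 0 (E = 1 - 1 = 0)
l = 0
q(C, d) = -3 + d + 23*C/3 (q(C, d) = 20*C/3 + ((C + d) - 3) = 20*C/3 + (-3 + C + d) = -3 + d + 23*C/3)
q(l, -1)*(136 - 1) = (-3 - 1 + (23/3)*0)*(136 - 1) = (-3 - 1 + 0)*135 = -4*135 = -540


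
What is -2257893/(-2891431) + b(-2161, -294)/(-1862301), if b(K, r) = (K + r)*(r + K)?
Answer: -13221850530982/5384714842731 ≈ -2.4554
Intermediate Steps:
b(K, r) = (K + r)**2 (b(K, r) = (K + r)*(K + r) = (K + r)**2)
-2257893/(-2891431) + b(-2161, -294)/(-1862301) = -2257893/(-2891431) + (-2161 - 294)**2/(-1862301) = -2257893*(-1/2891431) + (-2455)**2*(-1/1862301) = 2257893/2891431 + 6027025*(-1/1862301) = 2257893/2891431 - 6027025/1862301 = -13221850530982/5384714842731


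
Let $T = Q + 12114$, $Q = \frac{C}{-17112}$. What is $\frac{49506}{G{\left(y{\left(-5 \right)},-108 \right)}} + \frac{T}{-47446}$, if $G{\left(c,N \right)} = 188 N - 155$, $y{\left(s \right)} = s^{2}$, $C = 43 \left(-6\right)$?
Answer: $- \frac{7405794989441}{2768429880328} \approx -2.6751$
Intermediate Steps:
$C = -258$
$G{\left(c,N \right)} = -155 + 188 N$
$Q = \frac{43}{2852}$ ($Q = - \frac{258}{-17112} = \left(-258\right) \left(- \frac{1}{17112}\right) = \frac{43}{2852} \approx 0.015077$)
$T = \frac{34549171}{2852}$ ($T = \frac{43}{2852} + 12114 = \frac{34549171}{2852} \approx 12114.0$)
$\frac{49506}{G{\left(y{\left(-5 \right)},-108 \right)}} + \frac{T}{-47446} = \frac{49506}{-155 + 188 \left(-108\right)} + \frac{34549171}{2852 \left(-47446\right)} = \frac{49506}{-155 - 20304} + \frac{34549171}{2852} \left(- \frac{1}{47446}\right) = \frac{49506}{-20459} - \frac{34549171}{135315992} = 49506 \left(- \frac{1}{20459}\right) - \frac{34549171}{135315992} = - \frac{49506}{20459} - \frac{34549171}{135315992} = - \frac{7405794989441}{2768429880328}$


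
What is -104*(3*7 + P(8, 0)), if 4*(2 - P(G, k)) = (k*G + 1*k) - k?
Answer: -2392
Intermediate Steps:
P(G, k) = 2 - G*k/4 (P(G, k) = 2 - ((k*G + 1*k) - k)/4 = 2 - ((G*k + k) - k)/4 = 2 - ((k + G*k) - k)/4 = 2 - G*k/4)
-104*(3*7 + P(8, 0)) = -104*(3*7 + (2 - ¼*8*0)) = -104*(21 + (2 + 0)) = -104*(21 + 2) = -104*23 = -2392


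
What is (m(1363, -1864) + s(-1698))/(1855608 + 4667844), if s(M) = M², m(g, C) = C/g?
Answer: 982451297/2222866269 ≈ 0.44198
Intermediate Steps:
(m(1363, -1864) + s(-1698))/(1855608 + 4667844) = (-1864/1363 + (-1698)²)/(1855608 + 4667844) = (-1864*1/1363 + 2883204)/6523452 = (-1864/1363 + 2883204)*(1/6523452) = (3929805188/1363)*(1/6523452) = 982451297/2222866269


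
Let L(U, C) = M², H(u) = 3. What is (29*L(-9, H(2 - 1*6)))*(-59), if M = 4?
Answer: -27376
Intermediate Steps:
L(U, C) = 16 (L(U, C) = 4² = 16)
(29*L(-9, H(2 - 1*6)))*(-59) = (29*16)*(-59) = 464*(-59) = -27376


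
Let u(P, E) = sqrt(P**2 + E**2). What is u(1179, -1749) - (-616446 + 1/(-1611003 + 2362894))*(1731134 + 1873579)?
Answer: 238683599175100215/107413 + 3*sqrt(494338) ≈ 2.2221e+12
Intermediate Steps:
u(P, E) = sqrt(E**2 + P**2)
u(1179, -1749) - (-616446 + 1/(-1611003 + 2362894))*(1731134 + 1873579) = sqrt((-1749)**2 + 1179**2) - (-616446 + 1/(-1611003 + 2362894))*(1731134 + 1873579) = sqrt(3059001 + 1390041) - (-616446 + 1/751891)*3604713 = sqrt(4449042) - (-616446 + 1/751891)*3604713 = 3*sqrt(494338) - (-463500199385)*3604713/751891 = 3*sqrt(494338) - 1*(-238683599175100215/107413) = 3*sqrt(494338) + 238683599175100215/107413 = 238683599175100215/107413 + 3*sqrt(494338)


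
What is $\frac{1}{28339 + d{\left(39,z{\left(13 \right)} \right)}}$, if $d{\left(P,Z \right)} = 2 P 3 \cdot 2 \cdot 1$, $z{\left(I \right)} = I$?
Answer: $\frac{1}{28807} \approx 3.4714 \cdot 10^{-5}$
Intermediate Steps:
$d{\left(P,Z \right)} = 12 P$ ($d{\left(P,Z \right)} = 2 \cdot 3 P 2 \cdot 1 = 2 \cdot 6 P 1 = 12 P 1 = 12 P$)
$\frac{1}{28339 + d{\left(39,z{\left(13 \right)} \right)}} = \frac{1}{28339 + 12 \cdot 39} = \frac{1}{28339 + 468} = \frac{1}{28807}$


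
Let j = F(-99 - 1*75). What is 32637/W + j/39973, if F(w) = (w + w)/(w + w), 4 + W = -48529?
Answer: -1304550268/1940009609 ≈ -0.67245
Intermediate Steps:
W = -48533 (W = -4 - 48529 = -48533)
F(w) = 1 (F(w) = (2*w)/((2*w)) = (2*w)*(1/(2*w)) = 1)
j = 1
32637/W + j/39973 = 32637/(-48533) + 1/39973 = 32637*(-1/48533) + 1*(1/39973) = -32637/48533 + 1/39973 = -1304550268/1940009609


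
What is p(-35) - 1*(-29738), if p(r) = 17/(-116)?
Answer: 3449591/116 ≈ 29738.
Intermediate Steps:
p(r) = -17/116 (p(r) = 17*(-1/116) = -17/116)
p(-35) - 1*(-29738) = -17/116 - 1*(-29738) = -17/116 + 29738 = 3449591/116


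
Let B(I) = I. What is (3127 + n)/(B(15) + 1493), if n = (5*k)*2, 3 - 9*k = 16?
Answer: 28013/13572 ≈ 2.0640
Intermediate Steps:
k = -13/9 (k = 1/3 - 1/9*16 = 1/3 - 16/9 = -13/9 ≈ -1.4444)
n = -130/9 (n = (5*(-13/9))*2 = -65/9*2 = -130/9 ≈ -14.444)
(3127 + n)/(B(15) + 1493) = (3127 - 130/9)/(15 + 1493) = (28013/9)/1508 = (28013/9)*(1/1508) = 28013/13572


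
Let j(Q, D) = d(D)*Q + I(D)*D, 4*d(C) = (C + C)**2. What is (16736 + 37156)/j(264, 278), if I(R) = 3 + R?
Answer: 26946/10240547 ≈ 0.0026313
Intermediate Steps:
d(C) = C**2 (d(C) = (C + C)**2/4 = (2*C)**2/4 = (4*C**2)/4 = C**2)
j(Q, D) = D*(3 + D) + Q*D**2 (j(Q, D) = D**2*Q + (3 + D)*D = Q*D**2 + D*(3 + D) = D*(3 + D) + Q*D**2)
(16736 + 37156)/j(264, 278) = (16736 + 37156)/((278*(3 + 278 + 278*264))) = 53892/((278*(3 + 278 + 73392))) = 53892/((278*73673)) = 53892/20481094 = 53892*(1/20481094) = 26946/10240547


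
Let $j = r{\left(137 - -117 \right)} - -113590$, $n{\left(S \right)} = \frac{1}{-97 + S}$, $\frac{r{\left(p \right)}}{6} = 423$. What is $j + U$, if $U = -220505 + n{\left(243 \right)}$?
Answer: $- \frac{15239041}{146} \approx -1.0438 \cdot 10^{5}$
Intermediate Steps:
$r{\left(p \right)} = 2538$ ($r{\left(p \right)} = 6 \cdot 423 = 2538$)
$j = 116128$ ($j = 2538 - -113590 = 2538 + 113590 = 116128$)
$U = - \frac{32193729}{146}$ ($U = -220505 + \frac{1}{-97 + 243} = -220505 + \frac{1}{146} = - \frac{32193729}{146} \approx -2.2051 \cdot 10^{5}$)
$j + U = 116128 - \frac{32193729}{146} = - \frac{15239041}{146}$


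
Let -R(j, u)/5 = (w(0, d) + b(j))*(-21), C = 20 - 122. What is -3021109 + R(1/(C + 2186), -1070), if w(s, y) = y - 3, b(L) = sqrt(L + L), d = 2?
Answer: -3021214 + 105*sqrt(1042)/1042 ≈ -3.0212e+6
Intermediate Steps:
b(L) = sqrt(2)*sqrt(L) (b(L) = sqrt(2*L) = sqrt(2)*sqrt(L))
w(s, y) = -3 + y
C = -102
R(j, u) = -105 + 105*sqrt(2)*sqrt(j) (R(j, u) = -5*((-3 + 2) + sqrt(2)*sqrt(j))*(-21) = -5*(-1 + sqrt(2)*sqrt(j))*(-21) = -5*(21 - 21*sqrt(2)*sqrt(j)) = -105 + 105*sqrt(2)*sqrt(j))
-3021109 + R(1/(C + 2186), -1070) = -3021109 + (-105 + 105*sqrt(2)*sqrt(1/(-102 + 2186))) = -3021109 + (-105 + 105*sqrt(2)*sqrt(1/2084)) = -3021109 + (-105 + 105*sqrt(2)*(sqrt(521)/1042)) = -3021109 + (-105 + 105*sqrt(1042)/1042) = -3021214 + 105*sqrt(1042)/1042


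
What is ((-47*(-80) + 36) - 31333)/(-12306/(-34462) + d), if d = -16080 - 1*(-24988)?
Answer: -474490047/153499901 ≈ -3.0911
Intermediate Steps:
d = 8908 (d = -16080 + 24988 = 8908)
((-47*(-80) + 36) - 31333)/(-12306/(-34462) + d) = ((-47*(-80) + 36) - 31333)/(-12306/(-34462) + 8908) = ((3760 + 36) - 31333)/(-12306*(-1/34462) + 8908) = (3796 - 31333)/(6153/17231 + 8908) = -27537/153499901/17231 = -27537*17231/153499901 = -474490047/153499901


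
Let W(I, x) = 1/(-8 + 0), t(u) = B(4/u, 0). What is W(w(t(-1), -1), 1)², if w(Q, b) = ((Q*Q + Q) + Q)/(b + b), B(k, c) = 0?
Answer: 1/64 ≈ 0.015625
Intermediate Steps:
t(u) = 0
w(Q, b) = (Q² + 2*Q)/(2*b) (w(Q, b) = ((Q² + Q) + Q)/((2*b)) = ((Q + Q²) + Q)*(1/(2*b)) = (Q² + 2*Q)*(1/(2*b)) = (Q² + 2*Q)/(2*b))
W(I, x) = -⅛ (W(I, x) = 1/(-8) = -⅛)
W(w(t(-1), -1), 1)² = (-⅛)² = 1/64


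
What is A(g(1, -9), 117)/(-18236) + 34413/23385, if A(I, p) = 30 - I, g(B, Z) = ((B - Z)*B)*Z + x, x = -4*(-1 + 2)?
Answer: 52054644/35537405 ≈ 1.4648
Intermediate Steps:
x = -4 (x = -4*1 = -4)
g(B, Z) = -4 + B*Z*(B - Z) (g(B, Z) = ((B - Z)*B)*Z - 4 = (B*(B - Z))*Z - 4 = B*Z*(B - Z) - 4 = -4 + B*Z*(B - Z))
A(g(1, -9), 117)/(-18236) + 34413/23385 = (30 - (-4 - 9*1² - 1*1*(-9)²))/(-18236) + 34413/23385 = (30 - (-4 - 9*1 - 1*1*81))*(-1/18236) + 34413*(1/23385) = (30 - (-4 - 9 - 81))*(-1/18236) + 11471/7795 = (30 - 1*(-94))*(-1/18236) + 11471/7795 = (30 + 94)*(-1/18236) + 11471/7795 = 124*(-1/18236) + 11471/7795 = -31/4559 + 11471/7795 = 52054644/35537405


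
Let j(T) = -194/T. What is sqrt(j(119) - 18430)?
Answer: 2*I*sqrt(65252579)/119 ≈ 135.76*I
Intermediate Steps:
sqrt(j(119) - 18430) = sqrt(-194/119 - 18430) = sqrt(-2193364/119) = 2*I*sqrt(65252579)/119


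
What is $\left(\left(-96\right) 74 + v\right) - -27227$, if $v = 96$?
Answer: $20219$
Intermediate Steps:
$\left(\left(-96\right) 74 + v\right) - -27227 = \left(\left(-96\right) 74 + 96\right) - -27227 = \left(-7104 + 96\right) + 27227 = -7008 + 27227 = 20219$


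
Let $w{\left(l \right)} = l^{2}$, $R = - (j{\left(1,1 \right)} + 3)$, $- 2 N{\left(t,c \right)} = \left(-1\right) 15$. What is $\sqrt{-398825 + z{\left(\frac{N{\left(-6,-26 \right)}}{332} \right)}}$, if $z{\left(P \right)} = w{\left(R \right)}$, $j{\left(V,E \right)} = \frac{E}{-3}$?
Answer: $\frac{i \sqrt{3589361}}{3} \approx 631.52 i$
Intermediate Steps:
$j{\left(V,E \right)} = - \frac{E}{3}$ ($j{\left(V,E \right)} = E \left(- \frac{1}{3}\right) = - \frac{E}{3}$)
$N{\left(t,c \right)} = \frac{15}{2}$ ($N{\left(t,c \right)} = - \frac{\left(-1\right) 15}{2} = \left(- \frac{1}{2}\right) \left(-15\right) = \frac{15}{2}$)
$R = - \frac{8}{3}$ ($R = - (\left(- \frac{1}{3}\right) 1 + 3) = - (- \frac{1}{3} + 3) = \left(-1\right) \frac{8}{3} = - \frac{8}{3} \approx -2.6667$)
$z{\left(P \right)} = \frac{64}{9}$ ($z{\left(P \right)} = \left(- \frac{8}{3}\right)^{2} = \frac{64}{9}$)
$\sqrt{-398825 + z{\left(\frac{N{\left(-6,-26 \right)}}{332} \right)}} = \sqrt{-398825 + \frac{64}{9}} = \sqrt{- \frac{3589361}{9}} = \frac{i \sqrt{3589361}}{3}$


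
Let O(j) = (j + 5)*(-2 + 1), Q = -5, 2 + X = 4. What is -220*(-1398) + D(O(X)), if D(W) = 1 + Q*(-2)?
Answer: 307571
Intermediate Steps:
X = 2 (X = -2 + 4 = 2)
O(j) = -5 - j (O(j) = (5 + j)*(-1) = -5 - j)
D(W) = 11 (D(W) = 1 - 5*(-2) = 1 + 10 = 11)
-220*(-1398) + D(O(X)) = -220*(-1398) + 11 = 307560 + 11 = 307571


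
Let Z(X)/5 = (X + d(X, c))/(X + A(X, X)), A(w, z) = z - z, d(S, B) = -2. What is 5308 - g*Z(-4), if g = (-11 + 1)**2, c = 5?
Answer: 4558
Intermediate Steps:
A(w, z) = 0
g = 100 (g = (-10)**2 = 100)
Z(X) = 5*(-2 + X)/X (Z(X) = 5*((X - 2)/(X + 0)) = 5*((-2 + X)/X) = 5*(-2 + X)/X)
5308 - g*Z(-4) = 5308 - 100*(5 - 10/(-4)) = 5308 - 100*(5 - 10*(-1/4)) = 5308 - 100*(5 + 5/2) = 5308 - 100*15/2 = 5308 - 1*750 = 5308 - 750 = 4558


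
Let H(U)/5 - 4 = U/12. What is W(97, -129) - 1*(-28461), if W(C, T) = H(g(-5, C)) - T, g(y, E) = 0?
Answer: 28610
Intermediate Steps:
H(U) = 20 + 5*U/12 (H(U) = 20 + 5*(U/12) = 20 + 5*U/12)
W(C, T) = 20 - T (W(C, T) = (20 + (5/12)*0) - T = (20 + 0) - T = 20 - T)
W(97, -129) - 1*(-28461) = (20 - 1*(-129)) - 1*(-28461) = (20 + 129) + 28461 = 149 + 28461 = 28610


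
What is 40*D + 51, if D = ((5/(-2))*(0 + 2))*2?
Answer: -349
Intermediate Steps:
D = -10 (D = ((5*(-½))*2)*2 = -5/2*2*2 = -5*2 = -10)
40*D + 51 = 40*(-10) + 51 = -400 + 51 = -349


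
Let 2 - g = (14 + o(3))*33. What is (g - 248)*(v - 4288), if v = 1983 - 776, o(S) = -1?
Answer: 2079675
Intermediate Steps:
v = 1207
g = -427 (g = 2 - (14 - 1)*33 = 2 - 13*33 = 2 - 1*429 = 2 - 429 = -427)
(g - 248)*(v - 4288) = (-427 - 248)*(1207 - 4288) = -675*(-3081) = 2079675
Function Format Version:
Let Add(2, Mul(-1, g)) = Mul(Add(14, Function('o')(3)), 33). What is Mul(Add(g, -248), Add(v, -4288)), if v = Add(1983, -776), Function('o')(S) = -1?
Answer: 2079675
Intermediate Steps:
v = 1207
g = -427 (g = Add(2, Mul(-1, Mul(Add(14, -1), 33))) = Add(2, Mul(-1, Mul(13, 33))) = Add(2, Mul(-1, 429)) = Add(2, -429) = -427)
Mul(Add(g, -248), Add(v, -4288)) = Mul(Add(-427, -248), Add(1207, -4288)) = Mul(-675, -3081) = 2079675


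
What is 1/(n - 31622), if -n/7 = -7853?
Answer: 1/23349 ≈ 4.2828e-5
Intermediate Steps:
n = 54971 (n = -7*(-7853) = 54971)
1/(n - 31622) = 1/(54971 - 31622) = 1/23349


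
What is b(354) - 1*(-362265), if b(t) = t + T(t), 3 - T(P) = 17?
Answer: 362605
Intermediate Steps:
T(P) = -14 (T(P) = 3 - 1*17 = 3 - 17 = -14)
b(t) = -14 + t (b(t) = t - 14 = -14 + t)
b(354) - 1*(-362265) = (-14 + 354) - 1*(-362265) = 340 + 362265 = 362605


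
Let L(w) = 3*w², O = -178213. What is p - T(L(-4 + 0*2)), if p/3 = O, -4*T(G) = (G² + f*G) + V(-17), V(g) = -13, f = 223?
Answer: -2125561/4 ≈ -5.3139e+5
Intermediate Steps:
T(G) = 13/4 - 223*G/4 - G²/4 (T(G) = -((G² + 223*G) - 13)/4 = -(-13 + G² + 223*G)/4 = 13/4 - 223*G/4 - G²/4)
p = -534639 (p = 3*(-178213) = -534639)
p - T(L(-4 + 0*2)) = -534639 - (13/4 - 669*(-4 + 0*2)²/4 - 9*(-4 + 0*2)⁴/4) = -534639 - (13/4 - 669*(-4 + 0)²/4 - 9*(-4 + 0)⁴/4) = -534639 - (13/4 - 669*(-4)²/4 - (3*(-4)²)²/4) = -534639 - (13/4 - 669*16/4 - (3*16)²/4) = -534639 - (13/4 - 223/4*48 - ¼*48²) = -534639 - (13/4 - 2676 - ¼*2304) = -534639 - (13/4 - 2676 - 576) = -534639 - 1*(-12995/4) = -534639 + 12995/4 = -2125561/4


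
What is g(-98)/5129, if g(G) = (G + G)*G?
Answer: 19208/5129 ≈ 3.7450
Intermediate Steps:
g(G) = 2*G² (g(G) = (2*G)*G = 2*G²)
g(-98)/5129 = (2*(-98)²)/5129 = (2*9604)*(1/5129) = 19208*(1/5129) = 19208/5129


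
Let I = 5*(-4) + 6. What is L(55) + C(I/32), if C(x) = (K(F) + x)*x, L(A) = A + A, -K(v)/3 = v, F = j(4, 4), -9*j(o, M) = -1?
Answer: 84739/768 ≈ 110.34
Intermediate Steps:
j(o, M) = ⅑ (j(o, M) = -⅑*(-1) = ⅑)
F = ⅑ ≈ 0.11111
K(v) = -3*v
I = -14 (I = -20 + 6 = -14)
L(A) = 2*A
C(x) = x*(-⅓ + x) (C(x) = (-3*⅑ + x)*x = (-⅓ + x)*x = x*(-⅓ + x))
L(55) + C(I/32) = 2*55 + (-14/32)*(-⅓ - 14/32) = 110 + (-14*1/32)*(-⅓ - 14*1/32) = 110 - 7*(-⅓ - 7/16)/16 = 110 - 7/16*(-37/48) = 110 + 259/768 = 84739/768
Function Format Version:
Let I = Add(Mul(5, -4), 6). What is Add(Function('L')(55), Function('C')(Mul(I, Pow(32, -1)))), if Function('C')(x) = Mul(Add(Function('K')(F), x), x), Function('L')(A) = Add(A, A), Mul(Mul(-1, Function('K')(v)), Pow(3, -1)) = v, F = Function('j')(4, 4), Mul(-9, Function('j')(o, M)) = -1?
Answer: Rational(84739, 768) ≈ 110.34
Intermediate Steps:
Function('j')(o, M) = Rational(1, 9) (Function('j')(o, M) = Mul(Rational(-1, 9), -1) = Rational(1, 9))
F = Rational(1, 9) ≈ 0.11111
Function('K')(v) = Mul(-3, v)
I = -14 (I = Add(-20, 6) = -14)
Function('L')(A) = Mul(2, A)
Function('C')(x) = Mul(x, Add(Rational(-1, 3), x)) (Function('C')(x) = Mul(Add(Mul(-3, Rational(1, 9)), x), x) = Mul(Add(Rational(-1, 3), x), x) = Mul(x, Add(Rational(-1, 3), x)))
Add(Function('L')(55), Function('C')(Mul(I, Pow(32, -1)))) = Add(Mul(2, 55), Mul(Mul(-14, Pow(32, -1)), Add(Rational(-1, 3), Mul(-14, Pow(32, -1))))) = Add(110, Mul(Mul(-14, Rational(1, 32)), Add(Rational(-1, 3), Mul(-14, Rational(1, 32))))) = Add(110, Mul(Rational(-7, 16), Add(Rational(-1, 3), Rational(-7, 16)))) = Add(110, Mul(Rational(-7, 16), Rational(-37, 48))) = Add(110, Rational(259, 768)) = Rational(84739, 768)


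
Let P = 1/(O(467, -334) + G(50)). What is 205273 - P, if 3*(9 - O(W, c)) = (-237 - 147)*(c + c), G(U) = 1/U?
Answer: 877490551527/4274749 ≈ 2.0527e+5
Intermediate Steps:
O(W, c) = 9 + 256*c (O(W, c) = 9 - (-237 - 147)*(c + c)/3 = 9 - (-128)*2*c = 9 - (-256)*c = 9 + 256*c)
P = -50/4274749 (P = 1/((9 + 256*(-334)) + 1/50) = 1/((9 - 85504) + 1/50) = 1/(-85495 + 1/50) = 1/(-4274749/50) = -50/4274749 ≈ -1.1697e-5)
205273 - P = 205273 - 1*(-50/4274749) = 205273 + 50/4274749 = 877490551527/4274749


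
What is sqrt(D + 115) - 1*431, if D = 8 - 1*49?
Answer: -431 + sqrt(74) ≈ -422.40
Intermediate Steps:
D = -41 (D = 8 - 49 = -41)
sqrt(D + 115) - 1*431 = sqrt(-41 + 115) - 1*431 = sqrt(74) - 431 = -431 + sqrt(74)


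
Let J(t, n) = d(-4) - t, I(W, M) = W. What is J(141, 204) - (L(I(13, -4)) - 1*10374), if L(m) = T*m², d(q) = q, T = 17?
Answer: 7356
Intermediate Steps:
L(m) = 17*m²
J(t, n) = -4 - t
J(141, 204) - (L(I(13, -4)) - 1*10374) = (-4 - 1*141) - (17*13² - 1*10374) = (-4 - 141) - (17*169 - 10374) = -145 - (2873 - 10374) = -145 - 1*(-7501) = -145 + 7501 = 7356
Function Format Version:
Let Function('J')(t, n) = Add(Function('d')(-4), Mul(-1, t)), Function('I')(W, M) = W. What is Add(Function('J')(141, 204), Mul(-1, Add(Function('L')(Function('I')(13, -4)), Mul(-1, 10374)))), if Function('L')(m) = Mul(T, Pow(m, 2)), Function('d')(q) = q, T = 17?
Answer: 7356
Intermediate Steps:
Function('L')(m) = Mul(17, Pow(m, 2))
Function('J')(t, n) = Add(-4, Mul(-1, t))
Add(Function('J')(141, 204), Mul(-1, Add(Function('L')(Function('I')(13, -4)), Mul(-1, 10374)))) = Add(Add(-4, Mul(-1, 141)), Mul(-1, Add(Mul(17, Pow(13, 2)), Mul(-1, 10374)))) = Add(Add(-4, -141), Mul(-1, Add(Mul(17, 169), -10374))) = Add(-145, Mul(-1, Add(2873, -10374))) = Add(-145, Mul(-1, -7501)) = Add(-145, 7501) = 7356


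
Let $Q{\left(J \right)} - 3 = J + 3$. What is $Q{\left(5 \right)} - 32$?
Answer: $-21$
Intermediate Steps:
$Q{\left(J \right)} = 6 + J$ ($Q{\left(J \right)} = 3 + \left(J + 3\right) = 3 + \left(3 + J\right) = 6 + J$)
$Q{\left(5 \right)} - 32 = \left(6 + 5\right) - 32 = 11 - 32 = -21$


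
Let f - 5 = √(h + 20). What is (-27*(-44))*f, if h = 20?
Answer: 5940 + 2376*√10 ≈ 13454.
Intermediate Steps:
f = 5 + 2*√10 (f = 5 + √(20 + 20) = 5 + √40 = 5 + 2*√10 ≈ 11.325)
(-27*(-44))*f = (-27*(-44))*(5 + 2*√10) = 1188*(5 + 2*√10) = 5940 + 2376*√10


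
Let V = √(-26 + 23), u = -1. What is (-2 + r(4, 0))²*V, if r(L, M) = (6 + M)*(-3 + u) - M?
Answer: 676*I*√3 ≈ 1170.9*I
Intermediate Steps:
r(L, M) = -24 - 5*M (r(L, M) = (6 + M)*(-3 - 1) - M = (6 + M)*(-4) - M = (-24 - 4*M) - M = -24 - 5*M)
V = I*√3 (V = √(-3) = I*√3 ≈ 1.732*I)
(-2 + r(4, 0))²*V = (-2 + (-24 - 5*0))²*(I*√3) = (-2 + (-24 + 0))²*(I*√3) = (-2 - 24)²*(I*√3) = (-26)²*(I*√3) = 676*(I*√3) = 676*I*√3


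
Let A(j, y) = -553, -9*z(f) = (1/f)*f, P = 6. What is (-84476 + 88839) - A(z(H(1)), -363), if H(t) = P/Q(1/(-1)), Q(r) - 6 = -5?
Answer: 4916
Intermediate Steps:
Q(r) = 1 (Q(r) = 6 - 5 = 1)
H(t) = 6 (H(t) = 6/1 = 6*1 = 6)
z(f) = -⅑ (z(f) = -1/f*f/9 = -f/(9*f) = -⅑*1 = -⅑)
(-84476 + 88839) - A(z(H(1)), -363) = (-84476 + 88839) - 1*(-553) = 4363 + 553 = 4916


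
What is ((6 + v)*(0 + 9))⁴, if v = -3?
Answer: 531441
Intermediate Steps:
((6 + v)*(0 + 9))⁴ = ((6 - 3)*(0 + 9))⁴ = (3*9)⁴ = 27⁴ = 531441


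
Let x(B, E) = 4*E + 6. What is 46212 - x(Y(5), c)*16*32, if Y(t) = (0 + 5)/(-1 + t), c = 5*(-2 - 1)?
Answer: 73860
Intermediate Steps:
c = -15 (c = 5*(-3) = -15)
Y(t) = 5/(-1 + t)
x(B, E) = 6 + 4*E
46212 - x(Y(5), c)*16*32 = 46212 - (6 + 4*(-15))*16*32 = 46212 - (6 - 60)*16*32 = 46212 - (-54*16)*32 = 46212 - (-864)*32 = 46212 - 1*(-27648) = 46212 + 27648 = 73860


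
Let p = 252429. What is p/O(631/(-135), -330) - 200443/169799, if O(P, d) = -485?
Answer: -42959406626/82352515 ≈ -521.65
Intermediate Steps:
p/O(631/(-135), -330) - 200443/169799 = 252429/(-485) - 200443/169799 = 252429*(-1/485) - 200443*1/169799 = -252429/485 - 200443/169799 = -42959406626/82352515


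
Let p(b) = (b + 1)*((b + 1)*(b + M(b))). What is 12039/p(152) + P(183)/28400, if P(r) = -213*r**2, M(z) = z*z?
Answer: -2278925010257/9073328400 ≈ -251.17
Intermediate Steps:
M(z) = z**2
p(b) = (1 + b)**2*(b + b**2) (p(b) = (b + 1)*((b + 1)*(b + b**2)) = (1 + b)*((1 + b)*(b + b**2)) = (1 + b)**2*(b + b**2))
12039/p(152) + P(183)/28400 = 12039/((152*(1 + 152)**3)) - 213*183**2/28400 = 12039/((152*153**3)) - 213*33489*(1/28400) = 12039/((152*3581577)) - 7133157*1/28400 = 12039/544399704 - 100467/400 = 12039*(1/544399704) - 100467/400 = 4013/181466568 - 100467/400 = -2278925010257/9073328400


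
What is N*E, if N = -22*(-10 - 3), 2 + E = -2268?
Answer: -649220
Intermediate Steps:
E = -2270 (E = -2 - 2268 = -2270)
N = 286 (N = -22*(-13) = 286)
N*E = 286*(-2270) = -649220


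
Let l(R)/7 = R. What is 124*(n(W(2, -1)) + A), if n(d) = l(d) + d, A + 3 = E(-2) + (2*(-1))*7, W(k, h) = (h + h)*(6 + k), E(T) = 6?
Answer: -17236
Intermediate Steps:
l(R) = 7*R
W(k, h) = 2*h*(6 + k) (W(k, h) = (2*h)*(6 + k) = 2*h*(6 + k))
A = -11 (A = -3 + (6 + (2*(-1))*7) = -3 + (6 - 2*7) = -3 + (6 - 14) = -3 - 8 = -11)
n(d) = 8*d (n(d) = 7*d + d = 8*d)
124*(n(W(2, -1)) + A) = 124*(8*(2*(-1)*(6 + 2)) - 11) = 124*(8*(2*(-1)*8) - 11) = 124*(8*(-16) - 11) = 124*(-128 - 11) = 124*(-139) = -17236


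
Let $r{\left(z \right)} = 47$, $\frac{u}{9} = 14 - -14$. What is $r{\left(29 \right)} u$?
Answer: $11844$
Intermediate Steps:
$u = 252$ ($u = 9 \left(14 - -14\right) = 9 \left(14 + 14\right) = 9 \cdot 28 = 252$)
$r{\left(29 \right)} u = 47 \cdot 252 = 11844$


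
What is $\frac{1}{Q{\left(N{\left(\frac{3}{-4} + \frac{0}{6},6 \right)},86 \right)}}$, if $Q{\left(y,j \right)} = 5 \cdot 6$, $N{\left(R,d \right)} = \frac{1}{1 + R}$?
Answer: $\frac{1}{30} \approx 0.033333$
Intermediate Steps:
$Q{\left(y,j \right)} = 30$
$\frac{1}{Q{\left(N{\left(\frac{3}{-4} + \frac{0}{6},6 \right)},86 \right)}} = \frac{1}{30}$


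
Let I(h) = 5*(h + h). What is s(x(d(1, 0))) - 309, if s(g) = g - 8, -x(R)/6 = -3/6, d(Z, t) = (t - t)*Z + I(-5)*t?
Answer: -314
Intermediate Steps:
I(h) = 10*h (I(h) = 5*(2*h) = 10*h)
d(Z, t) = -50*t (d(Z, t) = (t - t)*Z + (10*(-5))*t = 0*Z - 50*t = 0 - 50*t = -50*t)
x(R) = 3 (x(R) = -(-18)/6 = -6*(-1/2) = 3)
s(g) = -8 + g
s(x(d(1, 0))) - 309 = (-8 + 3) - 309 = -5 - 309 = -314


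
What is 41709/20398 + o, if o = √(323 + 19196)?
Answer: 41709/20398 + √19519 ≈ 141.76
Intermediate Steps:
o = √19519 ≈ 139.71
41709/20398 + o = 41709/20398 + √19519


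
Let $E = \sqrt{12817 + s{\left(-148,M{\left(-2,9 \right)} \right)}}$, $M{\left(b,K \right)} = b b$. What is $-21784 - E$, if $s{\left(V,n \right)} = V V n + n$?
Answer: $-21784 - \sqrt{100437} \approx -22101.0$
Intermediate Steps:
$M{\left(b,K \right)} = b^{2}$
$s{\left(V,n \right)} = n + n V^{2}$ ($s{\left(V,n \right)} = V^{2} n + n = n V^{2} + n = n + n V^{2}$)
$E = \sqrt{100437}$ ($E = \sqrt{12817 + \left(-2\right)^{2} \left(1 + \left(-148\right)^{2}\right)} = \sqrt{12817 + 4 \left(1 + 21904\right)} = \sqrt{12817 + 4 \cdot 21905} = \sqrt{12817 + 87620} = \sqrt{100437} \approx 316.92$)
$-21784 - E = -21784 - \sqrt{100437}$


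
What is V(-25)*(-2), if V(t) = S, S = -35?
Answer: 70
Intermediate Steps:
V(t) = -35
V(-25)*(-2) = -35*(-2) = 70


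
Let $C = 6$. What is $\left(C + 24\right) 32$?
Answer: $960$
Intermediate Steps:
$\left(C + 24\right) 32 = \left(6 + 24\right) 32 = 30 \cdot 32 = 960$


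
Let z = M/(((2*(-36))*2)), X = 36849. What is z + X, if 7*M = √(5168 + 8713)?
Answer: 36849 - √13881/1008 ≈ 36849.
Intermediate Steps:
M = √13881/7 (M = √(5168 + 8713)/7 = √13881/7 ≈ 16.831)
z = -√13881/1008 (z = (√13881/7)/(((2*(-36))*2)) = (√13881/7)/((-72*2)) = (√13881/7)/(-144) = (√13881/7)*(-1/144) = -√13881/1008 ≈ -0.11688)
z + X = -√13881/1008 + 36849 = 36849 - √13881/1008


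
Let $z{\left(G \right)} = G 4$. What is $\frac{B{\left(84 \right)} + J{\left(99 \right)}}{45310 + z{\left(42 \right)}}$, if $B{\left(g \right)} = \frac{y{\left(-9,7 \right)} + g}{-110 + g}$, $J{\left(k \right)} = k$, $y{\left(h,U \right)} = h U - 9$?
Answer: $\frac{1281}{591214} \approx 0.0021667$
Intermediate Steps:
$y{\left(h,U \right)} = -9 + U h$ ($y{\left(h,U \right)} = U h - 9 = -9 + U h$)
$z{\left(G \right)} = 4 G$
$B{\left(g \right)} = \frac{-72 + g}{-110 + g}$ ($B{\left(g \right)} = \frac{\left(-9 + 7 \left(-9\right)\right) + g}{-110 + g} = \frac{\left(-9 - 63\right) + g}{-110 + g} = \frac{-72 + g}{-110 + g}$)
$\frac{B{\left(84 \right)} + J{\left(99 \right)}}{45310 + z{\left(42 \right)}} = \frac{\frac{-72 + 84}{-110 + 84} + 99}{45310 + 4 \cdot 42} = \frac{\frac{1}{-26} \cdot 12 + 99}{45310 + 168} = \frac{\left(- \frac{1}{26}\right) 12 + 99}{45478} = \left(- \frac{6}{13} + 99\right) \frac{1}{45478} = \frac{1281}{13} \cdot \frac{1}{45478} = \frac{1281}{591214}$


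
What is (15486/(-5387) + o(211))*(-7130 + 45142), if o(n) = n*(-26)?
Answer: -1123960406816/5387 ≈ -2.0864e+8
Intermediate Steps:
o(n) = -26*n
(15486/(-5387) + o(211))*(-7130 + 45142) = (15486/(-5387) - 26*211)*(-7130 + 45142) = (15486*(-1/5387) - 5486)*38012 = (-15486/5387 - 5486)*38012 = -29568568/5387*38012 = -1123960406816/5387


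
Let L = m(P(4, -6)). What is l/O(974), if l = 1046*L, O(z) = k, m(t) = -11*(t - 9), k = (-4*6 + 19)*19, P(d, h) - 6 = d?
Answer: 11506/95 ≈ 121.12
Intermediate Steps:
P(d, h) = 6 + d
k = -95 (k = (-24 + 19)*19 = -5*19 = -95)
m(t) = 99 - 11*t (m(t) = -11*(-9 + t) = 99 - 11*t)
L = -11 (L = 99 - 11*(6 + 4) = 99 - 11*10 = 99 - 110 = -11)
O(z) = -95
l = -11506 (l = 1046*(-11) = -11506)
l/O(974) = -11506/(-95) = -11506*(-1/95) = 11506/95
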